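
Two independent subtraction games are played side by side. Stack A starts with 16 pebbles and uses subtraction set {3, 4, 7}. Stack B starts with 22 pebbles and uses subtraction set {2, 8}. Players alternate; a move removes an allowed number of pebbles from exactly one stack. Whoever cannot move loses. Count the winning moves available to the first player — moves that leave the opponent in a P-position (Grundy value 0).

Stack A, S = {3, 4, 7}:
G(0) = 0
G(1) = mex{} = 0
G(2) = mex{} = 0
G(3) = mex{0} = 1
G(4) = mex{0,0} = 1
G(5) = mex{0,0} = 1
G(6) = mex{1,0} = 2
G(7) = mex{1,1,0} = 2
G(8) = mex{1,1,0} = 2
G(9) = mex{2,1,0} = 3
G(10) = mex{2,2,1} = 0
G(11) = mex{2,2,1} = 0
G(12) = mex{3,2,1} = 0
G(13) = mex{0,3,2} = 1
G(14) = mex{0,0,2} = 1
G(15) = mex{0,0,2} = 1
G(16) = mex{1,0,3} = 2
G_A(16) = 2.
Stack B, S = {2, 8}:
n :  0  1  2  3  4  5  6  7  8  9 10 11 12 13 14 15 16 17 18 19 20 21 22
G :  0  0  1  1  0  0  1  1  2  2  0  0  1  1  0  0  1  1  2  2  0  0  1
G_B(22) = 1.
Combined Grundy value = 2 ⊕ 1 = 3.
A winning move leaves total XOR = 0, i.e. changes one component's Grundy value g to g ⊕ X where X is the current total.
Stack A: need g' = 2⊕3 = 1. Options: 16−3→G=1, 16−4→G=0, 16−7→G=3. Hits: 1.
Stack B: need g' = 1⊕3 = 2. Options: 22−2→G=0, 22−8→G=0. Hits: 0.

1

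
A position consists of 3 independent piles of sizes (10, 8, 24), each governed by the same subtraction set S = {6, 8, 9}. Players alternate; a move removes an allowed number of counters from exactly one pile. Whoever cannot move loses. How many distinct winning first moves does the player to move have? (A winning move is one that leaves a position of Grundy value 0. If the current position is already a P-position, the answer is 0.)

All piles use S = {6, 8, 9}:
n :  0  1  2  3  4  5  6  7  8  9 10 11 12 13 14 15 16 17 18 19 20 21 22 23 24
G :  0  0  0  0  0  0  1  1  1  1  1  1  2  2  2  0  0  0  0  0  0  1  1  1  1
Pile A: G(10) = 1.
Pile B: G(8) = 1.
Pile C: G(24) = 1.
Combined Grundy value = 1 ⊕ 1 ⊕ 1 = 1.
A winning move leaves total XOR = 0, i.e. changes one component's Grundy value g to g ⊕ X where X is the current total.
Pile A: need g' = 1⊕1 = 0. Options: 10−6→G=0, 10−8→G=0, 10−9→G=0. Hits: 3.
Pile B: need g' = 1⊕1 = 0. Options: 8−6→G=0, 8−8→G=0. Hits: 2.
Pile C: need g' = 1⊕1 = 0. Options: 24−6→G=0, 24−8→G=0, 24−9→G=0. Hits: 3.

8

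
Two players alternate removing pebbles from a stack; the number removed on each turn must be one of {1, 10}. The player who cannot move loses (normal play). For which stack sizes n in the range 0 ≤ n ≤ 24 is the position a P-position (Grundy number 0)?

0, 2, 4, 6, 8, 11, 13, 15, 17, 19, 22, 24

n :  0  1  2  3  4  5  6  7  8  9 10 11 12 13 14 15 16 17 18 19 20 21 22 23 24
G :  0  1  0  1  0  1  0  1  0  1  2  0  1  0  1  0  1  0  1  0  1  2  0  1  0
P-positions are exactly the n with G(n) = 0.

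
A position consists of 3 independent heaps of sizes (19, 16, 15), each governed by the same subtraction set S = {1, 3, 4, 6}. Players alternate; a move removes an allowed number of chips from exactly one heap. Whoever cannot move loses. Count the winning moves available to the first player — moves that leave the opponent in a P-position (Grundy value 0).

All heaps use S = {1, 3, 4, 6}:
n :  0  1  2  3  4  5  6  7  8  9 10 11 12 13 14 15 16 17 18 19
G :  0  1  0  1  2  3  2  0  1  0  1  2  3  2  0  1  0  1  2  3
Heap A: G(19) = 3.
Heap B: G(16) = 0.
Heap C: G(15) = 1.
Combined Grundy value = 3 ⊕ 0 ⊕ 1 = 2.
A winning move leaves total XOR = 0, i.e. changes one component's Grundy value g to g ⊕ X where X is the current total.
Heap A: need g' = 3⊕2 = 1. Options: 19−1→G=2, 19−3→G=0, 19−4→G=1, 19−6→G=2. Hits: 1.
Heap B: need g' = 0⊕2 = 2. Options: 16−1→G=1, 16−3→G=2, 16−4→G=3, 16−6→G=1. Hits: 1.
Heap C: need g' = 1⊕2 = 3. Options: 15−1→G=0, 15−3→G=3, 15−4→G=2, 15−6→G=0. Hits: 1.

3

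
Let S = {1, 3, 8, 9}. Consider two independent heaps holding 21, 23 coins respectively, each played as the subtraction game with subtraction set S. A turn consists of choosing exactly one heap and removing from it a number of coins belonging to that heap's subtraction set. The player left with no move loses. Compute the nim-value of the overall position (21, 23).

All heaps use S = {1, 3, 8, 9}:
G(0) = 0
G(1) = mex{0} = 1
G(2) = mex{1} = 0
G(3) = mex{0,0} = 1
G(4) = mex{1,1} = 0
G(5) = mex{0,0} = 1
G(6) = mex{1,1} = 0
G(7) = mex{0,0} = 1
G(8) = mex{1,1,0} = 2
G(9) = mex{2,0,1,0} = 3
G(10) = mex{3,1,0,1} = 2
G(11) = mex{2,2,1,0} = 3
G(12) = mex{3,3,0,1} = 2
G(13) = mex{2,2,1,0} = 3
G(14) = mex{3,3,0,1} = 2
G(15) = mex{2,2,1,0} = 3
G(16) = mex{3,3,2,1} = 0
G(17) = mex{0,2,3,2} = 1
G(18) = mex{1,3,2,3} = 0
G(19) = mex{0,0,3,2} = 1
G(20) = mex{1,1,2,3} = 0
G(21) = mex{0,0,3,2} = 1
G(22) = mex{1,1,2,3} = 0
G(23) = mex{0,0,3,2} = 1
Heap A: G(21) = 1.
Heap B: G(23) = 1.
Combined Grundy value = 1 ⊕ 1 = 0.

0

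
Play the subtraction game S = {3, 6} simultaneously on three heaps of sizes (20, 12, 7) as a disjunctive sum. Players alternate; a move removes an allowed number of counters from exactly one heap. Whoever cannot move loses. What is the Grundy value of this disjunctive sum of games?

All heaps use S = {3, 6}:
G(0) = 0
G(1) = mex{} = 0
G(2) = mex{} = 0
G(3) = mex{0} = 1
G(4) = mex{0} = 1
G(5) = mex{0} = 1
G(6) = mex{1,0} = 2
G(7) = mex{1,0} = 2
G(8) = mex{1,0} = 2
G(9) = mex{2,1} = 0
G(10) = mex{2,1} = 0
G(11) = mex{2,1} = 0
G(12) = mex{0,2} = 1
G(13) = mex{0,2} = 1
G(14) = mex{0,2} = 1
G(15) = mex{1,0} = 2
G(16) = mex{1,0} = 2
G(17) = mex{1,0} = 2
G(18) = mex{2,1} = 0
G(19) = mex{2,1} = 0
G(20) = mex{2,1} = 0
Heap A: G(20) = 0.
Heap B: G(12) = 1.
Heap C: G(7) = 2.
Combined Grundy value = 0 ⊕ 1 ⊕ 2 = 3.

3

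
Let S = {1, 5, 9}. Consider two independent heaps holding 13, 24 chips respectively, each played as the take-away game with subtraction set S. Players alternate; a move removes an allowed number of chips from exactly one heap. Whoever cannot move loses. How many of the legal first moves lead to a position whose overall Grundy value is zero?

6

All heaps use S = {1, 5, 9}:
n :  0  1  2  3  4  5  6  7  8  9 10 11 12 13 14 15 16 17 18 19 20 21 22 23 24
G :  0  1  0  1  0  1  0  1  0  1  0  1  0  1  0  1  0  1  0  1  0  1  0  1  0
Heap A: G(13) = 1.
Heap B: G(24) = 0.
Combined Grundy value = 1 ⊕ 0 = 1.
A winning move leaves total XOR = 0, i.e. changes one component's Grundy value g to g ⊕ X where X is the current total.
Heap A: need g' = 1⊕1 = 0. Options: 13−1→G=0, 13−5→G=0, 13−9→G=0. Hits: 3.
Heap B: need g' = 0⊕1 = 1. Options: 24−1→G=1, 24−5→G=1, 24−9→G=1. Hits: 3.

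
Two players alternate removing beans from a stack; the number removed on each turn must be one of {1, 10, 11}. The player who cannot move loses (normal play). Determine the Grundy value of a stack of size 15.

n :  0  1  2  3  4  5  6  7  8  9 10 11 12 13 14 15
G :  0  1  0  1  0  1  0  1  0  1  2  3  2  3  2  3

3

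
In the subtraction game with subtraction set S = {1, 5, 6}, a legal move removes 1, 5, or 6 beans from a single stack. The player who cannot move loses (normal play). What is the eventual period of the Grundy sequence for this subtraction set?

11

n :  0  1  2  3  4  5  6  7  8  9 10 11 12 13 14 15 16 17 18 19 20 21 22 23
G :  0  1  0  1  0  1  2  3  2  3  2  0  1  0  1  0  1  2  3  2  3  2  0  1
G(n+11) = G(n) holds for n = 0,…,5 (a full window of length max(S) = 6), so the sequence is purely periodic with period 11.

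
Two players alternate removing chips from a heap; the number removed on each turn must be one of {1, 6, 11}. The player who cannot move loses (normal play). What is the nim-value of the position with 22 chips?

n :  0  1  2  3  4  5  6  7  8  9 10 11 12 13 14 15 16 17 18 19 20 21 22
G :  0  1  0  1  0  1  2  0  1  0  1  2  0  1  0  1  0  1  2  0  1  0  1

1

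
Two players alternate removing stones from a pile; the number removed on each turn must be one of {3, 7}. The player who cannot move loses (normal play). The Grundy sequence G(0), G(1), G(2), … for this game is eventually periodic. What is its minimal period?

10

G(0) = 0
G(1) = mex{} = 0
G(2) = mex{} = 0
G(3) = mex{0} = 1
G(4) = mex{0} = 1
G(5) = mex{0} = 1
G(6) = mex{1} = 0
G(7) = mex{1,0} = 2
G(8) = mex{1,0} = 2
G(9) = mex{0,0} = 1
G(10) = mex{2,1} = 0
G(11) = mex{2,1} = 0
G(12) = mex{1,1} = 0
G(13) = mex{0,0} = 1
G(14) = mex{0,2} = 1
G(15) = mex{0,2} = 1
G(16) = mex{1,1} = 0
G(17) = mex{1,0} = 2
G(18) = mex{1,0} = 2
G(19) = mex{0,0} = 1
G(20) = mex{2,1} = 0
G(21) = mex{2,1} = 0
G(n+10) = G(n) holds for n = 0,…,6 (a full window of length max(S) = 7), so the sequence is purely periodic with period 10.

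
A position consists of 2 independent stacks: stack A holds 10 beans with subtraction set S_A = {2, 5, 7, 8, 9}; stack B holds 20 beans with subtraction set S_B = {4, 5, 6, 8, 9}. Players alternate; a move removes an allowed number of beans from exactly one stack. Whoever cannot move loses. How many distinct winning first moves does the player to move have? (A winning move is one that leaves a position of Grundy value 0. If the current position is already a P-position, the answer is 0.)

3

Stack A, S = {2, 5, 7, 8, 9}:
G(0) = 0
G(1) = mex{} = 0
G(2) = mex{0} = 1
G(3) = mex{0} = 1
G(4) = mex{1} = 0
G(5) = mex{1,0} = 2
G(6) = mex{0,0} = 1
G(7) = mex{2,1,0} = 3
G(8) = mex{1,1,0,0} = 2
G(9) = mex{3,0,1,0,0} = 2
G(10) = mex{2,2,1,1,0} = 3
G_A(10) = 3.
Stack B, S = {4, 5, 6, 8, 9}:
n :  0  1  2  3  4  5  6  7  8  9 10 11 12 13 14 15 16 17 18 19 20
G :  0  0  0  0  1  1  1  1  2  2  2  2  3  0  0  0  0  1  1  1  1
G_B(20) = 1.
Combined Grundy value = 3 ⊕ 1 = 2.
A winning move leaves total XOR = 0, i.e. changes one component's Grundy value g to g ⊕ X where X is the current total.
Stack A: need g' = 3⊕2 = 1. Options: 10−2→G=2, 10−5→G=2, 10−7→G=1, 10−8→G=1, 10−9→G=0. Hits: 2.
Stack B: need g' = 1⊕2 = 3. Options: 20−4→G=0, 20−5→G=0, 20−6→G=0, 20−8→G=3, 20−9→G=2. Hits: 1.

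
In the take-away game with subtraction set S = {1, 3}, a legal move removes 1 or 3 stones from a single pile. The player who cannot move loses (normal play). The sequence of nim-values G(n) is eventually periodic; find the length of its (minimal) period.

2

G(0) = 0
G(1) = mex{0} = 1
G(2) = mex{1} = 0
G(3) = mex{0,0} = 1
G(4) = mex{1,1} = 0
G(5) = mex{0,0} = 1
G(6) = mex{1,1} = 0
G(7) = mex{0,0} = 1
G(8) = mex{1,1} = 0
G(9) = mex{0,0} = 1
G(10) = mex{1,1} = 0
G(11) = mex{0,0} = 1
G(12) = mex{1,1} = 0
G(13) = mex{0,0} = 1
G(14) = mex{1,1} = 0
G(n+2) = G(n) holds for n = 0,…,2 (a full window of length max(S) = 3), so the sequence is purely periodic with period 2.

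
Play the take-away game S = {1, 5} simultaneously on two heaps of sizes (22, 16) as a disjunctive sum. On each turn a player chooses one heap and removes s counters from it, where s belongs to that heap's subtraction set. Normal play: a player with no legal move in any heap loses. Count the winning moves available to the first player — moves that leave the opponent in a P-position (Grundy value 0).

All heaps use S = {1, 5}:
G(0) = 0
G(1) = mex{0} = 1
G(2) = mex{1} = 0
G(3) = mex{0} = 1
G(4) = mex{1} = 0
G(5) = mex{0,0} = 1
G(6) = mex{1,1} = 0
G(7) = mex{0,0} = 1
G(8) = mex{1,1} = 0
G(9) = mex{0,0} = 1
G(10) = mex{1,1} = 0
G(11) = mex{0,0} = 1
G(12) = mex{1,1} = 0
G(13) = mex{0,0} = 1
G(14) = mex{1,1} = 0
G(15) = mex{0,0} = 1
G(16) = mex{1,1} = 0
G(17) = mex{0,0} = 1
G(18) = mex{1,1} = 0
G(19) = mex{0,0} = 1
G(20) = mex{1,1} = 0
G(21) = mex{0,0} = 1
G(22) = mex{1,1} = 0
Heap A: G(22) = 0.
Heap B: G(16) = 0.
Combined Grundy value = 0 ⊕ 0 = 0.
A winning move leaves total XOR = 0, i.e. changes one component's Grundy value g to g ⊕ X where X is the current total.
Heap A: target g' = 0⊕0 = 0, but every legal move changes the Grundy value (mex property), so 0 moves.
Heap B: target g' = 0⊕0 = 0, but every legal move changes the Grundy value (mex property), so 0 moves.

0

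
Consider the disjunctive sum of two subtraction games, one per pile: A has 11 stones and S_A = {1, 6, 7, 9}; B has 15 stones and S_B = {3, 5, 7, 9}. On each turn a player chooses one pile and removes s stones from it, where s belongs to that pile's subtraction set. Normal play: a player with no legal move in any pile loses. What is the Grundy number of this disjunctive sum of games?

Pile A, S = {1, 6, 7, 9}:
n :  0  1  2  3  4  5  6  7  8  9 10 11
G :  0  1  0  1  0  1  2  3  2  3  2  3
G_A(11) = 3.
Pile B, S = {3, 5, 7, 9}:
G(0) = 0
G(1) = mex{} = 0
G(2) = mex{} = 0
G(3) = mex{0} = 1
G(4) = mex{0} = 1
G(5) = mex{0,0} = 1
G(6) = mex{1,0} = 2
G(7) = mex{1,0,0} = 2
G(8) = mex{1,1,0} = 2
G(9) = mex{2,1,0,0} = 3
G(10) = mex{2,1,1,0} = 3
G(11) = mex{2,2,1,0} = 3
G(12) = mex{3,2,1,1} = 0
G(13) = mex{3,2,2,1} = 0
G(14) = mex{3,3,2,1} = 0
G(15) = mex{0,3,2,2} = 1
G_B(15) = 1.
Combined Grundy value = 3 ⊕ 1 = 2.

2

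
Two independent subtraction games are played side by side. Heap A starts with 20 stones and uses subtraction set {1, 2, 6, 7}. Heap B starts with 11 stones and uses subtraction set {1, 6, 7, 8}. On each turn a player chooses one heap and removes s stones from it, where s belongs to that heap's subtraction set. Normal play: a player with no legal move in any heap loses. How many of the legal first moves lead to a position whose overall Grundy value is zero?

Heap A, S = {1, 2, 6, 7}:
n :  0  1  2  3  4  5  6  7  8  9 10 11 12 13 14 15 16 17 18 19 20
G :  0  1  2  0  1  2  3  4  0  1  2  0  1  2  3  4  0  1  2  0  1
G_A(20) = 1.
Heap B, S = {1, 6, 7, 8}:
G(0) = 0
G(1) = mex{0} = 1
G(2) = mex{1} = 0
G(3) = mex{0} = 1
G(4) = mex{1} = 0
G(5) = mex{0} = 1
G(6) = mex{1,0} = 2
G(7) = mex{2,1,0} = 3
G(8) = mex{3,0,1,0} = 2
G(9) = mex{2,1,0,1} = 3
G(10) = mex{3,0,1,0} = 2
G(11) = mex{2,1,0,1} = 3
G_B(11) = 3.
Combined Grundy value = 1 ⊕ 3 = 2.
A winning move leaves total XOR = 0, i.e. changes one component's Grundy value g to g ⊕ X where X is the current total.
Heap A: need g' = 1⊕2 = 3. Options: 20−1→G=0, 20−2→G=2, 20−6→G=3, 20−7→G=2. Hits: 1.
Heap B: need g' = 3⊕2 = 1. Options: 11−1→G=2, 11−6→G=1, 11−7→G=0, 11−8→G=1. Hits: 2.

3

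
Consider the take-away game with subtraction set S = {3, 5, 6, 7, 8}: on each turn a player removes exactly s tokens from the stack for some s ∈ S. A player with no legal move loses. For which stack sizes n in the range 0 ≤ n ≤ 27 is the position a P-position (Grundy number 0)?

n :  0  1  2  3  4  5  6  7  8  9 10 11 12 13 14 15 16 17 18 19 20 21 22 23 24 25 26 27
G :  0  0  0  1  1  1  2  2  2  3  3  0  0  0  1  1  1  2  2  2  3  3  0  0  0  1  1  1
P-positions are exactly the n with G(n) = 0.

0, 1, 2, 11, 12, 13, 22, 23, 24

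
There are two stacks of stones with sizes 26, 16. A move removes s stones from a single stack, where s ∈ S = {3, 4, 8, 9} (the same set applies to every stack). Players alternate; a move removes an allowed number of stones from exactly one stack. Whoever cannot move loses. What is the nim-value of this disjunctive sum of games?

All stacks use S = {3, 4, 8, 9}:
G(0) = 0
G(1) = mex{} = 0
G(2) = mex{} = 0
G(3) = mex{0} = 1
G(4) = mex{0,0} = 1
G(5) = mex{0,0} = 1
G(6) = mex{1,0} = 2
G(7) = mex{1,1} = 0
G(8) = mex{1,1,0} = 2
G(9) = mex{2,1,0,0} = 3
G(10) = mex{0,2,0,0} = 1
G(11) = mex{2,0,1,0} = 3
G(12) = mex{3,2,1,1} = 0
G(13) = mex{1,3,1,1} = 0
G(14) = mex{3,1,2,1} = 0
G(15) = mex{0,3,0,2} = 1
G(16) = mex{0,0,2,0} = 1
G(17) = mex{0,0,3,2} = 1
G(18) = mex{1,0,1,3} = 2
G(19) = mex{1,1,3,1} = 0
G(20) = mex{1,1,0,3} = 2
G(21) = mex{2,1,0,0} = 3
G(22) = mex{0,2,0,0} = 1
G(23) = mex{2,0,1,0} = 3
G(24) = mex{3,2,1,1} = 0
G(25) = mex{1,3,1,1} = 0
G(26) = mex{3,1,2,1} = 0
Stack A: G(26) = 0.
Stack B: G(16) = 1.
Combined Grundy value = 0 ⊕ 1 = 1.

1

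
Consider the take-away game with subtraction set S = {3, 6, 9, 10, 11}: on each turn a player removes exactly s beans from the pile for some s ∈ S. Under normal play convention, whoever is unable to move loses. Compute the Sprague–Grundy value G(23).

3

n :  0  1  2  3  4  5  6  7  8  9 10 11 12 13 14 15 16 17 18 19 20 21 22 23
G :  0  0  0  1  1  1  2  2  2  3  3  3  4  4  0  0  0  1  1  1  2  2  2  3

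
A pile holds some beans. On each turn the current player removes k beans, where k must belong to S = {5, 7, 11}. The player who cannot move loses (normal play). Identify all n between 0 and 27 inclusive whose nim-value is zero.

G(0) = 0
G(1) = mex{} = 0
G(2) = mex{} = 0
G(3) = mex{} = 0
G(4) = mex{} = 0
G(5) = mex{0} = 1
G(6) = mex{0} = 1
G(7) = mex{0,0} = 1
G(8) = mex{0,0} = 1
G(9) = mex{0,0} = 1
G(10) = mex{1,0} = 2
G(11) = mex{1,0,0} = 2
G(12) = mex{1,1,0} = 2
G(13) = mex{1,1,0} = 2
G(14) = mex{1,1,0} = 2
G(15) = mex{2,1,0} = 3
G(16) = mex{2,1,1} = 0
G(17) = mex{2,2,1} = 0
G(18) = mex{2,2,1} = 0
G(19) = mex{2,2,1} = 0
G(20) = mex{3,2,1} = 0
G(21) = mex{0,2,2} = 1
G(22) = mex{0,3,2} = 1
G(23) = mex{0,0,2} = 1
G(24) = mex{0,0,2} = 1
G(25) = mex{0,0,2} = 1
G(26) = mex{1,0,3} = 2
G(27) = mex{1,0,0} = 2
P-positions are exactly the n with G(n) = 0.

0, 1, 2, 3, 4, 16, 17, 18, 19, 20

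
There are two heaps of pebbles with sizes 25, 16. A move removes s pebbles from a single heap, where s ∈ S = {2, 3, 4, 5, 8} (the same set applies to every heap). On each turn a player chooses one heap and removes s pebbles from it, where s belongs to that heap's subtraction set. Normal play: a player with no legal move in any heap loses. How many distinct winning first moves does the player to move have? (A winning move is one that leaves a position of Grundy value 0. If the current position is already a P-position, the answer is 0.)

All heaps use S = {2, 3, 4, 5, 8}:
n :  0  1  2  3  4  5  6  7  8  9 10 11 12 13 14 15 16 17 18 19 20 21 22 23 24 25
G :  0  0  1  1  2  2  3  0  4  1  5  2  3  0  0  1  1  2  2  3  0  4  1  5  2  3
Heap A: G(25) = 3.
Heap B: G(16) = 1.
Combined Grundy value = 3 ⊕ 1 = 2.
A winning move leaves total XOR = 0, i.e. changes one component's Grundy value g to g ⊕ X where X is the current total.
Heap A: need g' = 3⊕2 = 1. Options: 25−2→G=5, 25−3→G=1, 25−4→G=4, 25−5→G=0, 25−8→G=2. Hits: 1.
Heap B: need g' = 1⊕2 = 3. Options: 16−2→G=0, 16−3→G=0, 16−4→G=3, 16−5→G=2, 16−8→G=4. Hits: 1.

2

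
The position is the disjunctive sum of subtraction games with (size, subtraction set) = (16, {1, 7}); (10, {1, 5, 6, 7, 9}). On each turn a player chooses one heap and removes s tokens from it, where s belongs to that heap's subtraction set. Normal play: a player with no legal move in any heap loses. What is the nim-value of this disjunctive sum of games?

Heap A, S = {1, 7}:
n :  0  1  2  3  4  5  6  7  8  9 10 11 12 13 14 15 16
G :  0  1  0  1  0  1  0  1  0  1  0  1  0  1  0  1  0
G_A(16) = 0.
Heap B, S = {1, 5, 6, 7, 9}:
n :  0  1  2  3  4  5  6  7  8  9 10
G :  0  1  0  1  0  1  2  3  2  3  2
G_B(10) = 2.
Combined Grundy value = 0 ⊕ 2 = 2.

2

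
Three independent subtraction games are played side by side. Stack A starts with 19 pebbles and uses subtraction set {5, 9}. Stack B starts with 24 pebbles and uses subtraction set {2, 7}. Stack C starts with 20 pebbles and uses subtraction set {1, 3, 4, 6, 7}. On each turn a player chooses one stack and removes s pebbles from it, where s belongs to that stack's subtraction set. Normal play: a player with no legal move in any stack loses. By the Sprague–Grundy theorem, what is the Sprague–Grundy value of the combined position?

Stack A, S = {5, 9}:
n :  0  1  2  3  4  5  6  7  8  9 10 11 12 13 14 15 16 17 18 19
G :  0  0  0  0  0  1  1  1  1  1  2  2  2  2  0  0  0  0  0  1
G_A(19) = 1.
Stack B, S = {2, 7}:
G(0) = 0
G(1) = mex{} = 0
G(2) = mex{0} = 1
G(3) = mex{0} = 1
G(4) = mex{1} = 0
G(5) = mex{1} = 0
G(6) = mex{0} = 1
G(7) = mex{0,0} = 1
G(8) = mex{1,0} = 2
G(9) = mex{1,1} = 0
G(10) = mex{2,1} = 0
G(11) = mex{0,0} = 1
G(12) = mex{0,0} = 1
G(13) = mex{1,1} = 0
G(14) = mex{1,1} = 0
G(15) = mex{0,2} = 1
G(16) = mex{0,0} = 1
G(17) = mex{1,0} = 2
G(18) = mex{1,1} = 0
G(19) = mex{2,1} = 0
G(20) = mex{0,0} = 1
G(21) = mex{0,0} = 1
G(22) = mex{1,1} = 0
G(23) = mex{1,1} = 0
G(24) = mex{0,2} = 1
G_B(24) = 1.
Stack C, S = {1, 3, 4, 6, 7}:
G(0) = 0
G(1) = mex{0} = 1
G(2) = mex{1} = 0
G(3) = mex{0,0} = 1
G(4) = mex{1,1,0} = 2
G(5) = mex{2,0,1} = 3
G(6) = mex{3,1,0,0} = 2
G(7) = mex{2,2,1,1,0} = 3
G(8) = mex{3,3,2,0,1} = 4
G(9) = mex{4,2,3,1,0} = 5
G(10) = mex{5,3,2,2,1} = 0
G(11) = mex{0,4,3,3,2} = 1
G(12) = mex{1,5,4,2,3} = 0
G(13) = mex{0,0,5,3,2} = 1
G(14) = mex{1,1,0,4,3} = 2
G(15) = mex{2,0,1,5,4} = 3
G(16) = mex{3,1,0,0,5} = 2
G(17) = mex{2,2,1,1,0} = 3
G(18) = mex{3,3,2,0,1} = 4
G(19) = mex{4,2,3,1,0} = 5
G(20) = mex{5,3,2,2,1} = 0
G_C(20) = 0.
Combined Grundy value = 1 ⊕ 1 ⊕ 0 = 0.

0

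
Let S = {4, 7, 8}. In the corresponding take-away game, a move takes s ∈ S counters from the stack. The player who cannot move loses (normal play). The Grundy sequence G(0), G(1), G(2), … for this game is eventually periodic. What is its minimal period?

12

G(0) = 0
G(1) = mex{} = 0
G(2) = mex{} = 0
G(3) = mex{} = 0
G(4) = mex{0} = 1
G(5) = mex{0} = 1
G(6) = mex{0} = 1
G(7) = mex{0,0} = 1
G(8) = mex{1,0,0} = 2
G(9) = mex{1,0,0} = 2
G(10) = mex{1,0,0} = 2
G(11) = mex{1,1,0} = 2
G(12) = mex{2,1,1} = 0
G(13) = mex{2,1,1} = 0
G(14) = mex{2,1,1} = 0
G(15) = mex{2,2,1} = 0
G(16) = mex{0,2,2} = 1
G(17) = mex{0,2,2} = 1
G(18) = mex{0,2,2} = 1
G(19) = mex{0,0,2} = 1
G(20) = mex{1,0,0} = 2
G(21) = mex{1,0,0} = 2
G(22) = mex{1,0,0} = 2
G(23) = mex{1,1,0} = 2
G(24) = mex{2,1,1} = 0
G(25) = mex{2,1,1} = 0
G(n+12) = G(n) holds for n = 0,…,7 (a full window of length max(S) = 8), so the sequence is purely periodic with period 12.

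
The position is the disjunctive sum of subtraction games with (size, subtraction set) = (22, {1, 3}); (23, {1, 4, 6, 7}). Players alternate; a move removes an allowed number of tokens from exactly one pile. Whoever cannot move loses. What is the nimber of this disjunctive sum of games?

Pile A, S = {1, 3}:
n :  0  1  2  3  4  5  6  7  8  9 10 11 12 13 14 15 16 17 18 19 20 21 22
G :  0  1  0  1  0  1  0  1  0  1  0  1  0  1  0  1  0  1  0  1  0  1  0
G_A(22) = 0.
Pile B, S = {1, 4, 6, 7}:
G(0) = 0
G(1) = mex{0} = 1
G(2) = mex{1} = 0
G(3) = mex{0} = 1
G(4) = mex{1,0} = 2
G(5) = mex{2,1} = 0
G(6) = mex{0,0,0} = 1
G(7) = mex{1,1,1,0} = 2
G(8) = mex{2,2,0,1} = 3
G(9) = mex{3,0,1,0} = 2
G(10) = mex{2,1,2,1} = 0
G(11) = mex{0,2,0,2} = 1
G(12) = mex{1,3,1,0} = 2
G(13) = mex{2,2,2,1} = 0
G(14) = mex{0,0,3,2} = 1
G(15) = mex{1,1,2,3} = 0
G(16) = mex{0,2,0,2} = 1
G(17) = mex{1,0,1,0} = 2
G(18) = mex{2,1,2,1} = 0
G(19) = mex{0,0,0,2} = 1
G(20) = mex{1,1,1,0} = 2
G(21) = mex{2,2,0,1} = 3
G(22) = mex{3,0,1,0} = 2
G(23) = mex{2,1,2,1} = 0
G_B(23) = 0.
Combined Grundy value = 0 ⊕ 0 = 0.

0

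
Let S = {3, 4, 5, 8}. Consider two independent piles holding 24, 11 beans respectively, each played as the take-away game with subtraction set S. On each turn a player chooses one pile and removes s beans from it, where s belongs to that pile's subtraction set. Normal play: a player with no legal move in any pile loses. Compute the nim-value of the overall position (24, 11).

0

All piles use S = {3, 4, 5, 8}:
n :  0  1  2  3  4  5  6  7  8  9 10 11 12 13 14 15 16 17 18 19 20 21 22 23 24
G :  0  0  0  1  1  1  2  2  2  3  3  0  0  0  1  1  1  2  2  2  3  3  0  0  0
Pile A: G(24) = 0.
Pile B: G(11) = 0.
Combined Grundy value = 0 ⊕ 0 = 0.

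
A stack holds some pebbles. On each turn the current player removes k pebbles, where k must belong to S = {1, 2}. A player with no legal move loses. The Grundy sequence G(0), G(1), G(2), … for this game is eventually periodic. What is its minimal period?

n :  0  1  2  3  4  5  6  7  8  9 10 11 12 13 14
G :  0  1  2  0  1  2  0  1  2  0  1  2  0  1  2
G(n+3) = G(n) holds for n = 0,…,1 (a full window of length max(S) = 2), so the sequence is purely periodic with period 3.

3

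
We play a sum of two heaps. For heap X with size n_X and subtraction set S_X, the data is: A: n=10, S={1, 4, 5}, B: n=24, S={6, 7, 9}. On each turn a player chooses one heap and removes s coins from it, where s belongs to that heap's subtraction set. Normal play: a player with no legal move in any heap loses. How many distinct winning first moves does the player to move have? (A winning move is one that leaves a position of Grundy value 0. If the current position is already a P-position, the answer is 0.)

Heap A, S = {1, 4, 5}:
G(0) = 0
G(1) = mex{0} = 1
G(2) = mex{1} = 0
G(3) = mex{0} = 1
G(4) = mex{1,0} = 2
G(5) = mex{2,1,0} = 3
G(6) = mex{3,0,1} = 2
G(7) = mex{2,1,0} = 3
G(8) = mex{3,2,1} = 0
G(9) = mex{0,3,2} = 1
G(10) = mex{1,2,3} = 0
G_A(10) = 0.
Heap B, S = {6, 7, 9}:
G(0) = 0
G(1) = mex{} = 0
G(2) = mex{} = 0
G(3) = mex{} = 0
G(4) = mex{} = 0
G(5) = mex{} = 0
G(6) = mex{0} = 1
G(7) = mex{0,0} = 1
G(8) = mex{0,0} = 1
G(9) = mex{0,0,0} = 1
G(10) = mex{0,0,0} = 1
G(11) = mex{0,0,0} = 1
G(12) = mex{1,0,0} = 2
G(13) = mex{1,1,0} = 2
G(14) = mex{1,1,0} = 2
G(15) = mex{1,1,1} = 0
G(16) = mex{1,1,1} = 0
G(17) = mex{1,1,1} = 0
G(18) = mex{2,1,1} = 0
G(19) = mex{2,2,1} = 0
G(20) = mex{2,2,1} = 0
G(21) = mex{0,2,2} = 1
G(22) = mex{0,0,2} = 1
G(23) = mex{0,0,2} = 1
G(24) = mex{0,0,0} = 1
G_B(24) = 1.
Combined Grundy value = 0 ⊕ 1 = 1.
A winning move leaves total XOR = 0, i.e. changes one component's Grundy value g to g ⊕ X where X is the current total.
Heap A: need g' = 0⊕1 = 1. Options: 10−1→G=1, 10−4→G=2, 10−5→G=3. Hits: 1.
Heap B: need g' = 1⊕1 = 0. Options: 24−6→G=0, 24−7→G=0, 24−9→G=0. Hits: 3.

4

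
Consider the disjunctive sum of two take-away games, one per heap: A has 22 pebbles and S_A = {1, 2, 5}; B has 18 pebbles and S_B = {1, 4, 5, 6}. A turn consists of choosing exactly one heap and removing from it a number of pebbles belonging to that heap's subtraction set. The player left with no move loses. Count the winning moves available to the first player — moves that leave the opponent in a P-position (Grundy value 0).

Heap A, S = {1, 2, 5}:
G(0) = 0
G(1) = mex{0} = 1
G(2) = mex{1,0} = 2
G(3) = mex{2,1} = 0
G(4) = mex{0,2} = 1
G(5) = mex{1,0,0} = 2
G(6) = mex{2,1,1} = 0
G(7) = mex{0,2,2} = 1
G(8) = mex{1,0,0} = 2
G(9) = mex{2,1,1} = 0
G(10) = mex{0,2,2} = 1
G(11) = mex{1,0,0} = 2
G(12) = mex{2,1,1} = 0
G(13) = mex{0,2,2} = 1
G(14) = mex{1,0,0} = 2
G(15) = mex{2,1,1} = 0
G(16) = mex{0,2,2} = 1
G(17) = mex{1,0,0} = 2
G(18) = mex{2,1,1} = 0
G(19) = mex{0,2,2} = 1
G(20) = mex{1,0,0} = 2
G(21) = mex{2,1,1} = 0
G(22) = mex{0,2,2} = 1
G_A(22) = 1.
Heap B, S = {1, 4, 5, 6}:
n :  0  1  2  3  4  5  6  7  8  9 10 11 12 13 14 15 16 17 18
G :  0  1  0  1  2  3  2  3  4  0  1  0  1  2  3  2  3  4  0
G_B(18) = 0.
Combined Grundy value = 1 ⊕ 0 = 1.
A winning move leaves total XOR = 0, i.e. changes one component's Grundy value g to g ⊕ X where X is the current total.
Heap A: need g' = 1⊕1 = 0. Options: 22−1→G=0, 22−2→G=2, 22−5→G=2. Hits: 1.
Heap B: need g' = 0⊕1 = 1. Options: 18−1→G=4, 18−4→G=3, 18−5→G=2, 18−6→G=1. Hits: 1.

2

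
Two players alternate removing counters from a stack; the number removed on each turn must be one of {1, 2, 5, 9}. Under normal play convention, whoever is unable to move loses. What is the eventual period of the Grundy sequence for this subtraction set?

10

G(0) = 0
G(1) = mex{0} = 1
G(2) = mex{1,0} = 2
G(3) = mex{2,1} = 0
G(4) = mex{0,2} = 1
G(5) = mex{1,0,0} = 2
G(6) = mex{2,1,1} = 0
G(7) = mex{0,2,2} = 1
G(8) = mex{1,0,0} = 2
G(9) = mex{2,1,1,0} = 3
G(10) = mex{3,2,2,1} = 0
G(11) = mex{0,3,0,2} = 1
G(12) = mex{1,0,1,0} = 2
G(13) = mex{2,1,2,1} = 0
G(14) = mex{0,2,3,2} = 1
G(15) = mex{1,0,0,0} = 2
G(16) = mex{2,1,1,1} = 0
G(17) = mex{0,2,2,2} = 1
G(18) = mex{1,0,0,3} = 2
G(19) = mex{2,1,1,0} = 3
G(20) = mex{3,2,2,1} = 0
G(21) = mex{0,3,0,2} = 1
G(n+10) = G(n) holds for n = 0,…,8 (a full window of length max(S) = 9), so the sequence is purely periodic with period 10.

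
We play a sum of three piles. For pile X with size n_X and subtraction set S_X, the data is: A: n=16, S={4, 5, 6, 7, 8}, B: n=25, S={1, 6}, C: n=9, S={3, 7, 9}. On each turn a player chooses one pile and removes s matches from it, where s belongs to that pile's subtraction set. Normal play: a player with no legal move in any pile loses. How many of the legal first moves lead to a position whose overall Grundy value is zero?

Pile A, S = {4, 5, 6, 7, 8}:
n :  0  1  2  3  4  5  6  7  8  9 10 11 12 13 14 15 16
G :  0  0  0  0  1  1  1  1  2  2  2  2  0  0  0  0  1
G_A(16) = 1.
Pile B, S = {1, 6}:
G(0) = 0
G(1) = mex{0} = 1
G(2) = mex{1} = 0
G(3) = mex{0} = 1
G(4) = mex{1} = 0
G(5) = mex{0} = 1
G(6) = mex{1,0} = 2
G(7) = mex{2,1} = 0
G(8) = mex{0,0} = 1
G(9) = mex{1,1} = 0
G(10) = mex{0,0} = 1
G(11) = mex{1,1} = 0
G(12) = mex{0,2} = 1
G(13) = mex{1,0} = 2
G(14) = mex{2,1} = 0
G(15) = mex{0,0} = 1
G(16) = mex{1,1} = 0
G(17) = mex{0,0} = 1
G(18) = mex{1,1} = 0
G(19) = mex{0,2} = 1
G(20) = mex{1,0} = 2
G(21) = mex{2,1} = 0
G(22) = mex{0,0} = 1
G(23) = mex{1,1} = 0
G(24) = mex{0,0} = 1
G(25) = mex{1,1} = 0
G_B(25) = 0.
Pile C, S = {3, 7, 9}:
n : 0 1 2 3 4 5 6 7 8 9
G : 0 0 0 1 1 1 0 2 2 1
G_C(9) = 1.
Combined Grundy value = 1 ⊕ 0 ⊕ 1 = 0.
A winning move leaves total XOR = 0, i.e. changes one component's Grundy value g to g ⊕ X where X is the current total.
Pile A: target g' = 1⊕0 = 1, but every legal move changes the Grundy value (mex property), so 0 moves.
Pile B: target g' = 0⊕0 = 0, but every legal move changes the Grundy value (mex property), so 0 moves.
Pile C: target g' = 1⊕0 = 1, but every legal move changes the Grundy value (mex property), so 0 moves.

0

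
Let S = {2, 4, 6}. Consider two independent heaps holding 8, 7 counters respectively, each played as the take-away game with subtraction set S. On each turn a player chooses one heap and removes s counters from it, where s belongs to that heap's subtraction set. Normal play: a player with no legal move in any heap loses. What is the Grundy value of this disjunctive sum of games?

3

All heaps use S = {2, 4, 6}:
G(0) = 0
G(1) = mex{} = 0
G(2) = mex{0} = 1
G(3) = mex{0} = 1
G(4) = mex{1,0} = 2
G(5) = mex{1,0} = 2
G(6) = mex{2,1,0} = 3
G(7) = mex{2,1,0} = 3
G(8) = mex{3,2,1} = 0
Heap A: G(8) = 0.
Heap B: G(7) = 3.
Combined Grundy value = 0 ⊕ 3 = 3.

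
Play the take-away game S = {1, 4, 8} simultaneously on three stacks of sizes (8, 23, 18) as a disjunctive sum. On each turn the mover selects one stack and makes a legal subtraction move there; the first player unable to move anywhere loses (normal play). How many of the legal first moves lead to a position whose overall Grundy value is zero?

All stacks use S = {1, 4, 8}:
G(0) = 0
G(1) = mex{0} = 1
G(2) = mex{1} = 0
G(3) = mex{0} = 1
G(4) = mex{1,0} = 2
G(5) = mex{2,1} = 0
G(6) = mex{0,0} = 1
G(7) = mex{1,1} = 0
G(8) = mex{0,2,0} = 1
G(9) = mex{1,0,1} = 2
G(10) = mex{2,1,0} = 3
G(11) = mex{3,0,1} = 2
G(12) = mex{2,1,2} = 0
G(13) = mex{0,2,0} = 1
G(14) = mex{1,3,1} = 0
G(15) = mex{0,2,0} = 1
G(16) = mex{1,0,1} = 2
G(17) = mex{2,1,2} = 0
G(18) = mex{0,0,3} = 1
G(19) = mex{1,1,2} = 0
G(20) = mex{0,2,0} = 1
G(21) = mex{1,0,1} = 2
G(22) = mex{2,1,0} = 3
G(23) = mex{3,0,1} = 2
Stack A: G(8) = 1.
Stack B: G(23) = 2.
Stack C: G(18) = 1.
Combined Grundy value = 1 ⊕ 2 ⊕ 1 = 2.
A winning move leaves total XOR = 0, i.e. changes one component's Grundy value g to g ⊕ X where X is the current total.
Stack A: need g' = 1⊕2 = 3. Options: 8−1→G=0, 8−4→G=2, 8−8→G=0. Hits: 0.
Stack B: need g' = 2⊕2 = 0. Options: 23−1→G=3, 23−4→G=0, 23−8→G=1. Hits: 1.
Stack C: need g' = 1⊕2 = 3. Options: 18−1→G=0, 18−4→G=0, 18−8→G=3. Hits: 1.

2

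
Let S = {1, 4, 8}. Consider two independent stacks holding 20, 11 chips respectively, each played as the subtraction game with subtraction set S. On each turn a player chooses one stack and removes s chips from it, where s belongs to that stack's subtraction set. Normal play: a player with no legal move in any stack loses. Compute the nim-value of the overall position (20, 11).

3

All stacks use S = {1, 4, 8}:
n :  0  1  2  3  4  5  6  7  8  9 10 11 12 13 14 15 16 17 18 19 20
G :  0  1  0  1  2  0  1  0  1  2  3  2  0  1  0  1  2  0  1  0  1
Stack A: G(20) = 1.
Stack B: G(11) = 2.
Combined Grundy value = 1 ⊕ 2 = 3.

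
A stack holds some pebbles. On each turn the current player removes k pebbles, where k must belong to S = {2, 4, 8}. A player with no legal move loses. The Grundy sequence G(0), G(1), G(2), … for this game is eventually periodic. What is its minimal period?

6

G(0) = 0
G(1) = mex{} = 0
G(2) = mex{0} = 1
G(3) = mex{0} = 1
G(4) = mex{1,0} = 2
G(5) = mex{1,0} = 2
G(6) = mex{2,1} = 0
G(7) = mex{2,1} = 0
G(8) = mex{0,2,0} = 1
G(9) = mex{0,2,0} = 1
G(10) = mex{1,0,1} = 2
G(11) = mex{1,0,1} = 2
G(12) = mex{2,1,2} = 0
G(13) = mex{2,1,2} = 0
G(14) = mex{0,2,0} = 1
G(15) = mex{0,2,0} = 1
G(n+6) = G(n) holds for n = 0,…,7 (a full window of length max(S) = 8), so the sequence is purely periodic with period 6.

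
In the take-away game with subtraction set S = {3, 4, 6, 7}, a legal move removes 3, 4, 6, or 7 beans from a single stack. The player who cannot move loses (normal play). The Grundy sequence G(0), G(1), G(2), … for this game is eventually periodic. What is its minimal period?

n :  0  1  2  3  4  5  6  7  8  9 10 11 12 13 14 15 16 17 18 19 20 21
G :  0  0  0  1  1  1  2  2  2  3  0  0  0  1  1  1  2  2  2  3  0  0
G(n+10) = G(n) holds for n = 0,…,6 (a full window of length max(S) = 7), so the sequence is purely periodic with period 10.

10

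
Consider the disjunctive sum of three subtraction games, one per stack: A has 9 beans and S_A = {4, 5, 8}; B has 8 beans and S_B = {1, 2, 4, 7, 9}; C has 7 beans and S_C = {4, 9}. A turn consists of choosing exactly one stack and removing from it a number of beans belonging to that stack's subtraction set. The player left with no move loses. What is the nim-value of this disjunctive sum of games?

Stack A, S = {4, 5, 8}:
G(0) = 0
G(1) = mex{} = 0
G(2) = mex{} = 0
G(3) = mex{} = 0
G(4) = mex{0} = 1
G(5) = mex{0,0} = 1
G(6) = mex{0,0} = 1
G(7) = mex{0,0} = 1
G(8) = mex{1,0,0} = 2
G(9) = mex{1,1,0} = 2
G_A(9) = 2.
Stack B, S = {1, 2, 4, 7, 9}:
G(0) = 0
G(1) = mex{0} = 1
G(2) = mex{1,0} = 2
G(3) = mex{2,1} = 0
G(4) = mex{0,2,0} = 1
G(5) = mex{1,0,1} = 2
G(6) = mex{2,1,2} = 0
G(7) = mex{0,2,0,0} = 1
G(8) = mex{1,0,1,1} = 2
G_B(8) = 2.
Stack C, S = {4, 9}:
n : 0 1 2 3 4 5 6 7
G : 0 0 0 0 1 1 1 1
G_C(7) = 1.
Combined Grundy value = 2 ⊕ 2 ⊕ 1 = 1.

1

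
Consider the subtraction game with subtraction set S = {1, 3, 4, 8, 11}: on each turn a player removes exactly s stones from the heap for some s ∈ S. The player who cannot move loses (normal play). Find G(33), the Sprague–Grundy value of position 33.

3

n :  0  1  2  3  4  5  6  7  8  9 10 11 12 13 14 15 16 17 18 19 20 21 22 23 24 25 26 27 28 29 30 31 32 33
G :  0  1  0  1  2  3  2  0  1  0  1  2  3  2  0  1  0  1  2  3  2  0  1  0  1  2  3  2  0  1  0  1  2  3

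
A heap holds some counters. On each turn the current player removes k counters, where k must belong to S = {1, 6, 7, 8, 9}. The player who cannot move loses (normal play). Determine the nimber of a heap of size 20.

2

G(0) = 0
G(1) = mex{0} = 1
G(2) = mex{1} = 0
G(3) = mex{0} = 1
G(4) = mex{1} = 0
G(5) = mex{0} = 1
G(6) = mex{1,0} = 2
G(7) = mex{2,1,0} = 3
G(8) = mex{3,0,1,0} = 2
G(9) = mex{2,1,0,1,0} = 3
G(10) = mex{3,0,1,0,1} = 2
G(11) = mex{2,1,0,1,0} = 3
G(12) = mex{3,2,1,0,1} = 4
G(13) = mex{4,3,2,1,0} = 5
G(14) = mex{5,2,3,2,1} = 0
G(15) = mex{0,3,2,3,2} = 1
G(16) = mex{1,2,3,2,3} = 0
G(17) = mex{0,3,2,3,2} = 1
G(18) = mex{1,4,3,2,3} = 0
G(19) = mex{0,5,4,3,2} = 1
G(20) = mex{1,0,5,4,3} = 2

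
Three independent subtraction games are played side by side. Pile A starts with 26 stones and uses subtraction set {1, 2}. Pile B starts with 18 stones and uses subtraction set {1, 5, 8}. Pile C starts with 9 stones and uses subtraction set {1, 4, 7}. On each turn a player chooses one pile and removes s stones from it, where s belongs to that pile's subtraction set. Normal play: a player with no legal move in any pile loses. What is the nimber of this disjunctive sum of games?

2

Pile A, S = {1, 2}:
n :  0  1  2  3  4  5  6  7  8  9 10 11 12 13 14 15 16 17 18 19 20 21 22 23 24 25 26
G :  0  1  2  0  1  2  0  1  2  0  1  2  0  1  2  0  1  2  0  1  2  0  1  2  0  1  2
G_A(26) = 2.
Pile B, S = {1, 5, 8}:
G(0) = 0
G(1) = mex{0} = 1
G(2) = mex{1} = 0
G(3) = mex{0} = 1
G(4) = mex{1} = 0
G(5) = mex{0,0} = 1
G(6) = mex{1,1} = 0
G(7) = mex{0,0} = 1
G(8) = mex{1,1,0} = 2
G(9) = mex{2,0,1} = 3
G(10) = mex{3,1,0} = 2
G(11) = mex{2,0,1} = 3
G(12) = mex{3,1,0} = 2
G(13) = mex{2,2,1} = 0
G(14) = mex{0,3,0} = 1
G(15) = mex{1,2,1} = 0
G(16) = mex{0,3,2} = 1
G(17) = mex{1,2,3} = 0
G(18) = mex{0,0,2} = 1
G_B(18) = 1.
Pile C, S = {1, 4, 7}:
n : 0 1 2 3 4 5 6 7 8 9
G : 0 1 0 1 2 0 1 2 0 1
G_C(9) = 1.
Combined Grundy value = 2 ⊕ 1 ⊕ 1 = 2.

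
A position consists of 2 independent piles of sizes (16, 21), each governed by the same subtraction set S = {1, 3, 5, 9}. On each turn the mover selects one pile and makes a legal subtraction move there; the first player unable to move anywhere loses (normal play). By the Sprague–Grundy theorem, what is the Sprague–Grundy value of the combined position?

All piles use S = {1, 3, 5, 9}:
G(0) = 0
G(1) = mex{0} = 1
G(2) = mex{1} = 0
G(3) = mex{0,0} = 1
G(4) = mex{1,1} = 0
G(5) = mex{0,0,0} = 1
G(6) = mex{1,1,1} = 0
G(7) = mex{0,0,0} = 1
G(8) = mex{1,1,1} = 0
G(9) = mex{0,0,0,0} = 1
G(10) = mex{1,1,1,1} = 0
G(11) = mex{0,0,0,0} = 1
G(12) = mex{1,1,1,1} = 0
G(13) = mex{0,0,0,0} = 1
G(14) = mex{1,1,1,1} = 0
G(15) = mex{0,0,0,0} = 1
G(16) = mex{1,1,1,1} = 0
G(17) = mex{0,0,0,0} = 1
G(18) = mex{1,1,1,1} = 0
G(19) = mex{0,0,0,0} = 1
G(20) = mex{1,1,1,1} = 0
G(21) = mex{0,0,0,0} = 1
Pile A: G(16) = 0.
Pile B: G(21) = 1.
Combined Grundy value = 0 ⊕ 1 = 1.

1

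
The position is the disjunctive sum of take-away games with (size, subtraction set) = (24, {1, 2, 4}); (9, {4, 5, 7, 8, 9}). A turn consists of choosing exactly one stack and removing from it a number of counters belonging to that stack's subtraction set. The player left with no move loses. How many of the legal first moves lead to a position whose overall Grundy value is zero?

5

Stack A, S = {1, 2, 4}:
G(0) = 0
G(1) = mex{0} = 1
G(2) = mex{1,0} = 2
G(3) = mex{2,1} = 0
G(4) = mex{0,2,0} = 1
G(5) = mex{1,0,1} = 2
G(6) = mex{2,1,2} = 0
G(7) = mex{0,2,0} = 1
G(8) = mex{1,0,1} = 2
G(9) = mex{2,1,2} = 0
G(10) = mex{0,2,0} = 1
G(11) = mex{1,0,1} = 2
G(12) = mex{2,1,2} = 0
G(13) = mex{0,2,0} = 1
G(14) = mex{1,0,1} = 2
G(15) = mex{2,1,2} = 0
G(16) = mex{0,2,0} = 1
G(17) = mex{1,0,1} = 2
G(18) = mex{2,1,2} = 0
G(19) = mex{0,2,0} = 1
G(20) = mex{1,0,1} = 2
G(21) = mex{2,1,2} = 0
G(22) = mex{0,2,0} = 1
G(23) = mex{1,0,1} = 2
G(24) = mex{2,1,2} = 0
G_A(24) = 0.
Stack B, S = {4, 5, 7, 8, 9}:
G(0) = 0
G(1) = mex{} = 0
G(2) = mex{} = 0
G(3) = mex{} = 0
G(4) = mex{0} = 1
G(5) = mex{0,0} = 1
G(6) = mex{0,0} = 1
G(7) = mex{0,0,0} = 1
G(8) = mex{1,0,0,0} = 2
G(9) = mex{1,1,0,0,0} = 2
G_B(9) = 2.
Combined Grundy value = 0 ⊕ 2 = 2.
A winning move leaves total XOR = 0, i.e. changes one component's Grundy value g to g ⊕ X where X is the current total.
Stack A: need g' = 0⊕2 = 2. Options: 24−1→G=2, 24−2→G=1, 24−4→G=2. Hits: 2.
Stack B: need g' = 2⊕2 = 0. Options: 9−4→G=1, 9−5→G=1, 9−7→G=0, 9−8→G=0, 9−9→G=0. Hits: 3.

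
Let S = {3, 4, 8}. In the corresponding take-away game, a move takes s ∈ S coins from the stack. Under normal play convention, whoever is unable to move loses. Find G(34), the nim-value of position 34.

1

G(0) = 0
G(1) = mex{} = 0
G(2) = mex{} = 0
G(3) = mex{0} = 1
G(4) = mex{0,0} = 1
G(5) = mex{0,0} = 1
G(6) = mex{1,0} = 2
G(7) = mex{1,1} = 0
G(8) = mex{1,1,0} = 2
G(9) = mex{2,1,0} = 3
G(10) = mex{0,2,0} = 1
G(11) = mex{2,0,1} = 3
G(12) = mex{3,2,1} = 0
G(13) = mex{1,3,1} = 0
G(14) = mex{3,1,2} = 0
G(15) = mex{0,3,0} = 1
G(16) = mex{0,0,2} = 1
G(17) = mex{0,0,3} = 1
G(18) = mex{1,0,1} = 2
G(19) = mex{1,1,3} = 0
G(20) = mex{1,1,0} = 2
G(21) = mex{2,1,0} = 3
G(22) = mex{0,2,0} = 1
G(23) = mex{2,0,1} = 3
G(24) = mex{3,2,1} = 0
G(25) = mex{1,3,1} = 0
G(26) = mex{3,1,2} = 0
G(27) = mex{0,3,0} = 1
G(28) = mex{0,0,2} = 1
G(29) = mex{0,0,3} = 1
G(30) = mex{1,0,1} = 2
G(31) = mex{1,1,3} = 0
G(32) = mex{1,1,0} = 2
G(33) = mex{2,1,0} = 3
G(34) = mex{0,2,0} = 1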